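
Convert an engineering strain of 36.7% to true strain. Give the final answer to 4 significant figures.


epsilon_true = ln(1 + epsilon_eng)
epsilon_true = ln(1 + 0.367)
epsilon_true = 0.3126


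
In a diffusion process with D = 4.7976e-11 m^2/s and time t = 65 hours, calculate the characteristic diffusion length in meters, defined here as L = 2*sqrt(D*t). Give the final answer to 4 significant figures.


t = 65 hr = 234000 s
Diffusion length = 2*sqrt(D*t)
= 2*sqrt(4.7976e-11 * 234000)
= 6.701e-03 m


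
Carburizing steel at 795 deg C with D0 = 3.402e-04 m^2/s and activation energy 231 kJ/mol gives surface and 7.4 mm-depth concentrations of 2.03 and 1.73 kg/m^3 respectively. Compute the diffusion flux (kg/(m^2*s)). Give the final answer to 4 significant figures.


Step 1: D = D0 * exp(-Qd/(R*T))
T = 795 + 273.15 = 1068.15 K
D = 3.402e-04 * exp(-231e3 / (8.314 * 1068.15)) = 1.71779e-15 m^2/s
Step 2: J = D * (C1 - C2) / dx
J = 1.71779e-15 * (2.03 - 1.73) / 7.4e-03
J = 6.964e-14 kg/(m^2*s)


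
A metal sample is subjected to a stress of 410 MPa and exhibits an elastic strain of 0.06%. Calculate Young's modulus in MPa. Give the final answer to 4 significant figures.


E = sigma / epsilon
epsilon = 0.06% = 6e-04
E = 410 / 6e-04
E = 683300 MPa


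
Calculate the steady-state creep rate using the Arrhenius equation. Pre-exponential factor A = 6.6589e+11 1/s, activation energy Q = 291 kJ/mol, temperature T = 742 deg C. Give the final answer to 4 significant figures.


rate = A * exp(-Q / (R*T))
T = 742 + 273.15 = 1015.15 K
rate = 6.6589e+11 * exp(-291e3 / (8.314 * 1015.15))
rate = 7.07e-04 1/s


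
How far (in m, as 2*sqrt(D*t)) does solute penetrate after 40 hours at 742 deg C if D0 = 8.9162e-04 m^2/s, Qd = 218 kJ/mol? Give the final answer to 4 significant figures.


Step 1: D = D0 * exp(-Qd/(R*T))
T = 1015.15 K
D = 8.9162e-04 * exp(-218e3 / (8.314 * 1015.15)) = 5.40212e-15 m^2/s
Step 2: L = 2*sqrt(D*t)
t = 40 h = 144000 s
L = 2*sqrt(5.40212e-15 * 144000) = 5.578e-05 m


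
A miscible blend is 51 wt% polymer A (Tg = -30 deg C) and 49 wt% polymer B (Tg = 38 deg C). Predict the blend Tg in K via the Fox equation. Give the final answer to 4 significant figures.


1/Tg = w1/Tg1 + w2/Tg2 (in Kelvin)
Tg1 = 243.15 K, Tg2 = 311.15 K
1/Tg = 0.51/243.15 + 0.49/311.15
Tg = 272.3 K


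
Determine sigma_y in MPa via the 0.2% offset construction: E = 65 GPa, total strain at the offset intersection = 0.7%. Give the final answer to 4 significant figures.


Offset strain = 0.002
Elastic strain at yield = total_strain - offset = 7e-03 - 0.002 = 5e-03
sigma_y = E * elastic_strain = 65000 * 5e-03
sigma_y = 325 MPa


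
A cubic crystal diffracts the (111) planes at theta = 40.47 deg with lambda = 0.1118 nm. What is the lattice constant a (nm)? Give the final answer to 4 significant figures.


d = lambda / (2*sin(theta))
d = 0.1118 / (2*sin(40.47 deg))
d = 0.0861259 nm
a = d * sqrt(h^2+k^2+l^2) = 0.0861259 * sqrt(3)
a = 0.1492 nm


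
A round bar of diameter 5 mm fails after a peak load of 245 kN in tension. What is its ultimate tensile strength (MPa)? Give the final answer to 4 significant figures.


A0 = pi*(d/2)^2 = pi*(5/2)^2 = 19.635 mm^2
UTS = F_max / A0 = 245*1000 / 19.635
UTS = 12480 MPa


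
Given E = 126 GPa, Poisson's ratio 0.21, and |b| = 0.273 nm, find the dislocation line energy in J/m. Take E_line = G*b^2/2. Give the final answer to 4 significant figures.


Step 1: G = E / (2*(1+nu))
G = 126 / (2*(1+0.21)) = 52.0661 GPa = 5.20661e+10 Pa
Step 2: E_line = G*b^2/2
b = 0.273 nm = 2.73e-10 m
E_line = 0.5 * 5.20661e+10 * (2.73e-10)^2 = 1.94e-09 J/m


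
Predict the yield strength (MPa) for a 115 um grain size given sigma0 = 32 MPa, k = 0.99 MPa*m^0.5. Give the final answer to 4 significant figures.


sigma_y = sigma0 + k / sqrt(d)
d = 115 um = 1.15e-04 m
sigma_y = 32 + 0.99 / sqrt(1.15e-04)
sigma_y = 124.3 MPa


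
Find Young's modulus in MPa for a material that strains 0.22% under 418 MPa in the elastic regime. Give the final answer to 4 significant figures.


E = sigma / epsilon
epsilon = 0.22% = 2.2e-03
E = 418 / 2.2e-03
E = 190000 MPa


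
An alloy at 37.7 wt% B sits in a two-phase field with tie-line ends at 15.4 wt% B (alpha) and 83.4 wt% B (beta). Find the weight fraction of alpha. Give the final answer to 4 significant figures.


f_alpha = (C_beta - C0) / (C_beta - C_alpha)
f_alpha = (83.4 - 37.7) / (83.4 - 15.4)
f_alpha = 0.6721


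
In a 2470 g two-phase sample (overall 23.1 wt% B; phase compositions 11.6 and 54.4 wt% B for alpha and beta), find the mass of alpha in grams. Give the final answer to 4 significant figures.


f_alpha = (C_beta - C0) / (C_beta - C_alpha)
f_alpha = (54.4 - 23.1) / (54.4 - 11.6) = 0.731308
m_alpha = f_alpha * m_total = 0.731308 * 2470 = 1806 g


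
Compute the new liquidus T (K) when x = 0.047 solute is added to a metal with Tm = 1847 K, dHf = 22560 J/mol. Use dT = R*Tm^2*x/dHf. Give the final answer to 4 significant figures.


dT = R*Tm^2*x / dHf
dT = 8.314 * 1847^2 * 0.047 / 22560
dT = 59.0884 K
T_new = 1847 - 59.0884 = 1788 K


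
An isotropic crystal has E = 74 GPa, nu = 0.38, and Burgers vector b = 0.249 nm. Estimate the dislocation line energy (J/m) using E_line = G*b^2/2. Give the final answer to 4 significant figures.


Step 1: G = E / (2*(1+nu))
G = 74 / (2*(1+0.38)) = 26.8116 GPa = 2.68116e+10 Pa
Step 2: E_line = G*b^2/2
b = 0.249 nm = 2.49e-10 m
E_line = 0.5 * 2.68116e+10 * (2.49e-10)^2 = 8.312e-10 J/m


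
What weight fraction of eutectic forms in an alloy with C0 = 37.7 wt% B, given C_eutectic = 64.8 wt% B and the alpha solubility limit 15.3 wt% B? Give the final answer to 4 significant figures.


f_primary = (C_e - C0) / (C_e - C_alpha_max)
f_primary = (64.8 - 37.7) / (64.8 - 15.3)
f_primary = 0.547475
f_eutectic = 1 - 0.547475 = 0.4525


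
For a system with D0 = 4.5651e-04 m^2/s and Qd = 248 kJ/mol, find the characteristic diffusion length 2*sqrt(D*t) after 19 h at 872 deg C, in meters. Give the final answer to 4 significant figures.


Step 1: D = D0 * exp(-Qd/(R*T))
T = 1145.15 K
D = 4.5651e-04 * exp(-248e3 / (8.314 * 1145.15)) = 2.22239e-15 m^2/s
Step 2: L = 2*sqrt(D*t)
t = 19 h = 68400 s
L = 2*sqrt(2.22239e-15 * 68400) = 2.466e-05 m


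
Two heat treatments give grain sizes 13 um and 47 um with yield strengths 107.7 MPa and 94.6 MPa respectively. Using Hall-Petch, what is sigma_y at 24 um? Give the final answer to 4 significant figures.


sigma_y = sigma0 + k / sqrt(d)
1/sqrt(d1) = 1/sqrt(1.3e-05) = 277.35;  1/sqrt(d2) = 145.865
k = (sigma1 - sigma2) / (1/sqrt(d1) - 1/sqrt(d2)) = (107.7 - 94.6) / (277.35 - 145.865) = 0.0996311 MPa*m^0.5
sigma0 = sigma1 - k/sqrt(d1) = 107.7 - 0.0996311*277.35 = 80.0673 MPa
sigma_y(d3) = 80.0673 + 0.0996311 / sqrt(2.4e-05) = 100.4 MPa


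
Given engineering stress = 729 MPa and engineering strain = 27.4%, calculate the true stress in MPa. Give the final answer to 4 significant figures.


sigma_true = sigma_eng * (1 + epsilon_eng)
sigma_true = 729 * (1 + 0.274)
sigma_true = 928.7 MPa


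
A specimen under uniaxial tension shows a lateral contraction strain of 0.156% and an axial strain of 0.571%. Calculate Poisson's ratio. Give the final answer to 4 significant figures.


nu = -epsilon_lat / epsilon_axial
Lateral strain is contraction (negative), so using magnitudes:
nu = 0.156 / 0.571
nu = 0.2732


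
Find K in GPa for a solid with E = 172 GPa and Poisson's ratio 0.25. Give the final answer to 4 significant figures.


K = E / (3*(1-2*nu))
K = 172 / (3*(1-2*0.25))
K = 114.7 GPa


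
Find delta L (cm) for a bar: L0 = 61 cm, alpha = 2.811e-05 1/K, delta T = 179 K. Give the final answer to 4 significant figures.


dL = L0 * alpha * dT
dL = 61 * 2.811e-05 * 179
dL = 0.3069 cm


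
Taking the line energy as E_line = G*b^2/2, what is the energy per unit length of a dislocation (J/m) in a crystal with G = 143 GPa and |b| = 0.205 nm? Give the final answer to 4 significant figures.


E = G*b^2/2
b = 0.205 nm = 2.05e-10 m
G = 143 GPa = 1.43e+11 Pa
E = 0.5 * 1.43e+11 * (2.05e-10)^2
E = 3.005e-09 J/m


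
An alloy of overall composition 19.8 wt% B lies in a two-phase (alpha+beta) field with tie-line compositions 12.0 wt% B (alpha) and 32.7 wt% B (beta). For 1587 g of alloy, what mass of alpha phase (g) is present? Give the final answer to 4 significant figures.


f_alpha = (C_beta - C0) / (C_beta - C_alpha)
f_alpha = (32.7 - 19.8) / (32.7 - 12.0) = 0.623188
m_alpha = f_alpha * m_total = 0.623188 * 1587 = 989 g


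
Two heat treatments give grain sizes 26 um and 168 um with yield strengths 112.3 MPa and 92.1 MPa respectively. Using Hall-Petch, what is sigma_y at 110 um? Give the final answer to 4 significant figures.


sigma_y = sigma0 + k / sqrt(d)
1/sqrt(d1) = 1/sqrt(2.6e-05) = 196.116;  1/sqrt(d2) = 77.1517
k = (sigma1 - sigma2) / (1/sqrt(d1) - 1/sqrt(d2)) = (112.3 - 92.1) / (196.116 - 77.1517) = 0.169799 MPa*m^0.5
sigma0 = sigma1 - k/sqrt(d1) = 112.3 - 0.169799*196.116 = 78.9998 MPa
sigma_y(d3) = 78.9998 + 0.169799 / sqrt(1.1e-04) = 95.19 MPa


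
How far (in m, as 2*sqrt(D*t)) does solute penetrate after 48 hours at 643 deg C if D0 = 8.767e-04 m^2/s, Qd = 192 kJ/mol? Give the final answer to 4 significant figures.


Step 1: D = D0 * exp(-Qd/(R*T))
T = 916.15 K
D = 8.767e-04 * exp(-192e3 / (8.314 * 916.15)) = 9.89698e-15 m^2/s
Step 2: L = 2*sqrt(D*t)
t = 48 h = 172800 s
L = 2*sqrt(9.89698e-15 * 172800) = 8.271e-05 m


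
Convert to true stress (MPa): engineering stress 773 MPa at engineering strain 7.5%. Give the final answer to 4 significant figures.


sigma_true = sigma_eng * (1 + epsilon_eng)
sigma_true = 773 * (1 + 0.075)
sigma_true = 831 MPa


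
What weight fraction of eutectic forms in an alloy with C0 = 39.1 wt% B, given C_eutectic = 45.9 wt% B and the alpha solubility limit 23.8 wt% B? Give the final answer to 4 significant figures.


f_primary = (C_e - C0) / (C_e - C_alpha_max)
f_primary = (45.9 - 39.1) / (45.9 - 23.8)
f_primary = 0.307692
f_eutectic = 1 - 0.307692 = 0.6923


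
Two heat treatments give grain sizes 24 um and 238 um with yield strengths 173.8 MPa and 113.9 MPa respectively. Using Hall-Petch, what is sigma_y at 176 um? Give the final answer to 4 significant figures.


sigma_y = sigma0 + k / sqrt(d)
1/sqrt(d1) = 1/sqrt(2.4e-05) = 204.124;  1/sqrt(d2) = 64.8204
k = (sigma1 - sigma2) / (1/sqrt(d1) - 1/sqrt(d2)) = (173.8 - 113.9) / (204.124 - 64.8204) = 0.429996 MPa*m^0.5
sigma0 = sigma1 - k/sqrt(d1) = 173.8 - 0.429996*204.124 = 86.0275 MPa
sigma_y(d3) = 86.0275 + 0.429996 / sqrt(1.76e-04) = 118.4 MPa


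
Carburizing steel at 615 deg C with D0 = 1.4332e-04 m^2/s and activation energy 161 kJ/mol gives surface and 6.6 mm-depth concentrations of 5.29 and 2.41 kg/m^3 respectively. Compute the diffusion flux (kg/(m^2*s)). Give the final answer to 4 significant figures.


Step 1: D = D0 * exp(-Qd/(R*T))
T = 615 + 273.15 = 888.15 K
D = 1.4332e-04 * exp(-161e3 / (8.314 * 888.15)) = 4.86513e-14 m^2/s
Step 2: J = D * (C1 - C2) / dx
J = 4.86513e-14 * (5.29 - 2.41) / 6.6e-03
J = 2.123e-11 kg/(m^2*s)


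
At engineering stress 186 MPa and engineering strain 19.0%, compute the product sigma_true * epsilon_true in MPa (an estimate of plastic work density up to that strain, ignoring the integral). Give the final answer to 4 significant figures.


sigma_true = sigma_eng * (1 + epsilon_eng)
sigma_true = 186 * (1 + 0.19) = 221.34 MPa
epsilon_true = ln(1 + epsilon_eng)
epsilon_true = ln(1 + 0.19) = 0.173953
sigma_true * epsilon_true = 221.34 * 0.173953 = 38.5 MPa


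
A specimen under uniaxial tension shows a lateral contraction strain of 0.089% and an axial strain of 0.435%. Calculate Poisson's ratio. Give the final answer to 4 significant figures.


nu = -epsilon_lat / epsilon_axial
Lateral strain is contraction (negative), so using magnitudes:
nu = 0.089 / 0.435
nu = 0.2046


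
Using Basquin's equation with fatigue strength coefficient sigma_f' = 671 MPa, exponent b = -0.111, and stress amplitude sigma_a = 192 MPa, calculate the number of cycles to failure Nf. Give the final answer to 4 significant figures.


sigma_a = sigma_f' * (2*Nf)^b
2*Nf = (sigma_a / sigma_f')^(1/b)
2*Nf = (192 / 671)^(1/-0.111)
2*Nf = 78647.9
Nf = 39320 cycles


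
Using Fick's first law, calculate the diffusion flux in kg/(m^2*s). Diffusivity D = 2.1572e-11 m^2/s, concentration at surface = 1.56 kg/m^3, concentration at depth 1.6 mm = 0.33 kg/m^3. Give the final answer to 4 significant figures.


J = -D * (dC/dx) = D * (C1 - C2) / dx
J = 2.1572e-11 * (1.56 - 0.33) / 1.6e-03
J = 1.658e-08 kg/(m^2*s)


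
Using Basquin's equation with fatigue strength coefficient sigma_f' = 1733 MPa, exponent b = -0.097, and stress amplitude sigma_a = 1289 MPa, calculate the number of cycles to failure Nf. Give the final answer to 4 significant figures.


sigma_a = sigma_f' * (2*Nf)^b
2*Nf = (sigma_a / sigma_f')^(1/b)
2*Nf = (1289 / 1733)^(1/-0.097)
2*Nf = 21.1453
Nf = 10.57 cycles


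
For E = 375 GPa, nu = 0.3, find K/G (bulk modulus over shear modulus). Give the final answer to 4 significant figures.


G = E / (2*(1+nu))
G = 375 / (2*(1+0.3)) = 144.231 GPa
K = E / (3*(1-2*nu))
K = 375 / (3*(1-2*0.3)) = 312.5 GPa
K/G = 312.5 / 144.231 = 2.167


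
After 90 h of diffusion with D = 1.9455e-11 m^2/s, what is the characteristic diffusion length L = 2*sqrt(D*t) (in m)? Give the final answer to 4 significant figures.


t = 90 hr = 324000 s
Diffusion length = 2*sqrt(D*t)
= 2*sqrt(1.9455e-11 * 324000)
= 5.021e-03 m


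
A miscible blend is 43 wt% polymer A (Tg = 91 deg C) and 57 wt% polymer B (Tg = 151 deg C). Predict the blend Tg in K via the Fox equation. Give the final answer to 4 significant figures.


1/Tg = w1/Tg1 + w2/Tg2 (in Kelvin)
Tg1 = 364.15 K, Tg2 = 424.15 K
1/Tg = 0.43/364.15 + 0.57/424.15
Tg = 396.1 K


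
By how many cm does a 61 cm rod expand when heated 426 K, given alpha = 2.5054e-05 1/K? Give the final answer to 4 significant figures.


dL = L0 * alpha * dT
dL = 61 * 2.5054e-05 * 426
dL = 0.6511 cm


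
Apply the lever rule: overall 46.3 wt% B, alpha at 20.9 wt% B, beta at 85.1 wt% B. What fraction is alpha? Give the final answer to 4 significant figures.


f_alpha = (C_beta - C0) / (C_beta - C_alpha)
f_alpha = (85.1 - 46.3) / (85.1 - 20.9)
f_alpha = 0.6044


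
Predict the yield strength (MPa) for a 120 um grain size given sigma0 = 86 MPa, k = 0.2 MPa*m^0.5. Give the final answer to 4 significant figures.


sigma_y = sigma0 + k / sqrt(d)
d = 120 um = 1.2e-04 m
sigma_y = 86 + 0.2 / sqrt(1.2e-04)
sigma_y = 104.3 MPa


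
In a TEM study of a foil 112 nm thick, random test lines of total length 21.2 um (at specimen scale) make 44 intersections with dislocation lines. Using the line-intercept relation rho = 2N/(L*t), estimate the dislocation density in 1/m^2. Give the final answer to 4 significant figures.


rho = 2N / (L * t)
L = 21.2 um = 2.12e-05 m, t = 112 nm = 1.12e-07 m
rho = 2 * 44 / (2.12e-05 * 1.12e-07)
rho = 3.706e+13 1/m^2


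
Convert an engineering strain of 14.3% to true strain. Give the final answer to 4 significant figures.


epsilon_true = ln(1 + epsilon_eng)
epsilon_true = ln(1 + 0.143)
epsilon_true = 0.1337


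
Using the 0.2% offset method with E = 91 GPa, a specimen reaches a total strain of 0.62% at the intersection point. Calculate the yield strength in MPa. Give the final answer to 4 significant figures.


Offset strain = 0.002
Elastic strain at yield = total_strain - offset = 6.2e-03 - 0.002 = 4.2e-03
sigma_y = E * elastic_strain = 91000 * 4.2e-03
sigma_y = 382.2 MPa


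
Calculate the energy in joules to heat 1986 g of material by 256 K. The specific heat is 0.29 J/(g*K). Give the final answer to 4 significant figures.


Q = m * cp * dT
Q = 1986 * 0.29 * 256
Q = 147400 J


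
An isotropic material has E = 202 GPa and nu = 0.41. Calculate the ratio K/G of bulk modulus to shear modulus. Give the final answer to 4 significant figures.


G = E / (2*(1+nu))
G = 202 / (2*(1+0.41)) = 71.6312 GPa
K = E / (3*(1-2*nu))
K = 202 / (3*(1-2*0.41)) = 374.074 GPa
K/G = 374.074 / 71.6312 = 5.222


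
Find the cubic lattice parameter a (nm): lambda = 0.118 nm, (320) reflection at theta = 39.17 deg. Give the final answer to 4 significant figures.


d = lambda / (2*sin(theta))
d = 0.118 / (2*sin(39.17 deg))
d = 0.0934101 nm
a = d * sqrt(h^2+k^2+l^2) = 0.0934101 * sqrt(13)
a = 0.3368 nm


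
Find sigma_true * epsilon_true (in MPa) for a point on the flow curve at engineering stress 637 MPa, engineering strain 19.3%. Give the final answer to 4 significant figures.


sigma_true = sigma_eng * (1 + epsilon_eng)
sigma_true = 637 * (1 + 0.193) = 759.941 MPa
epsilon_true = ln(1 + epsilon_eng)
epsilon_true = ln(1 + 0.193) = 0.176471
sigma_true * epsilon_true = 759.941 * 0.176471 = 134.1 MPa


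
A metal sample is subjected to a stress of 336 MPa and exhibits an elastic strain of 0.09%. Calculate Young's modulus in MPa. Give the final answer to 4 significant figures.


E = sigma / epsilon
epsilon = 0.09% = 9e-04
E = 336 / 9e-04
E = 373300 MPa


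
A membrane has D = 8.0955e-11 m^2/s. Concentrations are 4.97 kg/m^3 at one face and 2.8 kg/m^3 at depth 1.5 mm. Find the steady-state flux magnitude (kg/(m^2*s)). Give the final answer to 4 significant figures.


J = -D * (dC/dx) = D * (C1 - C2) / dx
J = 8.0955e-11 * (4.97 - 2.8) / 1.5e-03
J = 1.171e-07 kg/(m^2*s)


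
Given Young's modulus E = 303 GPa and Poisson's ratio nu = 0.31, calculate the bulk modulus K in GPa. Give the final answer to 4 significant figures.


K = E / (3*(1-2*nu))
K = 303 / (3*(1-2*0.31))
K = 265.8 GPa


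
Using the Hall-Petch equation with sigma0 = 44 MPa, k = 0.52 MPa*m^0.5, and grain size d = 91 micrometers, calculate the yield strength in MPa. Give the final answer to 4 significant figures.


sigma_y = sigma0 + k / sqrt(d)
d = 91 um = 9.1e-05 m
sigma_y = 44 + 0.52 / sqrt(9.1e-05)
sigma_y = 98.51 MPa


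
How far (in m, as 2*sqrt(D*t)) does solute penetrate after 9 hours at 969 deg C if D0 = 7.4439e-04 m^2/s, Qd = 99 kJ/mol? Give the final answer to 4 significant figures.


Step 1: D = D0 * exp(-Qd/(R*T))
T = 1242.15 K
D = 7.4439e-04 * exp(-99e3 / (8.314 * 1242.15)) = 5.11119e-08 m^2/s
Step 2: L = 2*sqrt(D*t)
t = 9 h = 32400 s
L = 2*sqrt(5.11119e-08 * 32400) = 0.08139 m


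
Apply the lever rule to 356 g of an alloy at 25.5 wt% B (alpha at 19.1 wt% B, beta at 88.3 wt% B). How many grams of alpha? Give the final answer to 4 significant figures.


f_alpha = (C_beta - C0) / (C_beta - C_alpha)
f_alpha = (88.3 - 25.5) / (88.3 - 19.1) = 0.907514
m_alpha = f_alpha * m_total = 0.907514 * 356 = 323.1 g


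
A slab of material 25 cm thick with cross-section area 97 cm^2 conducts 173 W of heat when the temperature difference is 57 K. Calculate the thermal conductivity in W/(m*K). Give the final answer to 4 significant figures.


k = Q*L / (A*dT)
L = 0.25 m, A = 9.7e-03 m^2
k = 173 * 0.25 / (9.7e-03 * 57)
k = 78.22 W/(m*K)


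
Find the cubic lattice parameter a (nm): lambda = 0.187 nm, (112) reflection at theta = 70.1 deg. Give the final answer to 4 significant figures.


d = lambda / (2*sin(theta))
d = 0.187 / (2*sin(70.1 deg))
d = 0.0994376 nm
a = d * sqrt(h^2+k^2+l^2) = 0.0994376 * sqrt(6)
a = 0.2436 nm


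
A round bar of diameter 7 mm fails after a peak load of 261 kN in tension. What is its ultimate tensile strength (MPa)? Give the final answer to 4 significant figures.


A0 = pi*(d/2)^2 = pi*(7/2)^2 = 38.4845 mm^2
UTS = F_max / A0 = 261*1000 / 38.4845
UTS = 6782 MPa


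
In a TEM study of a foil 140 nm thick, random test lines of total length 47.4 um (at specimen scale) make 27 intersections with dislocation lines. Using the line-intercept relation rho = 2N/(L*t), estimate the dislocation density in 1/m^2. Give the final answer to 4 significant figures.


rho = 2N / (L * t)
L = 47.4 um = 4.74e-05 m, t = 140 nm = 1.4e-07 m
rho = 2 * 27 / (4.74e-05 * 1.4e-07)
rho = 8.137e+12 1/m^2


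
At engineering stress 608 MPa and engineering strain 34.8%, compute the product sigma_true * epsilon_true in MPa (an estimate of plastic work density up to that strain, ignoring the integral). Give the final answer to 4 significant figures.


sigma_true = sigma_eng * (1 + epsilon_eng)
sigma_true = 608 * (1 + 0.348) = 819.584 MPa
epsilon_true = ln(1 + epsilon_eng)
epsilon_true = ln(1 + 0.348) = 0.298622
sigma_true * epsilon_true = 819.584 * 0.298622 = 244.7 MPa


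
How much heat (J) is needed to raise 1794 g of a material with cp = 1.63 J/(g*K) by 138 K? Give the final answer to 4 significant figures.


Q = m * cp * dT
Q = 1794 * 1.63 * 138
Q = 403500 J


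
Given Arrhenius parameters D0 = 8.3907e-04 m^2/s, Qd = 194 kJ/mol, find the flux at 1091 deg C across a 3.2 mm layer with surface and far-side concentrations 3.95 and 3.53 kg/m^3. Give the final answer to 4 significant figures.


Step 1: D = D0 * exp(-Qd/(R*T))
T = 1091 + 273.15 = 1364.15 K
D = 8.3907e-04 * exp(-194e3 / (8.314 * 1364.15)) = 3.12665e-11 m^2/s
Step 2: J = D * (C1 - C2) / dx
J = 3.12665e-11 * (3.95 - 3.53) / 3.2e-03
J = 4.104e-09 kg/(m^2*s)


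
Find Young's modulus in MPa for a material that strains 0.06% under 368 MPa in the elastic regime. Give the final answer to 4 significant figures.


E = sigma / epsilon
epsilon = 0.06% = 6e-04
E = 368 / 6e-04
E = 613300 MPa


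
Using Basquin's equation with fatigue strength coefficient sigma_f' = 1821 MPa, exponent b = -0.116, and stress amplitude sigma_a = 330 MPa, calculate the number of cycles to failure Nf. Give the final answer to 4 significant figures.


sigma_a = sigma_f' * (2*Nf)^b
2*Nf = (sigma_a / sigma_f')^(1/b)
2*Nf = (330 / 1821)^(1/-0.116)
2*Nf = 2.48195e+06
Nf = 1.241e+06 cycles


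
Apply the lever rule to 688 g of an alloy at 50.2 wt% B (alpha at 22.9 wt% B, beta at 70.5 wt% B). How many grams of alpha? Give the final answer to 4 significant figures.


f_alpha = (C_beta - C0) / (C_beta - C_alpha)
f_alpha = (70.5 - 50.2) / (70.5 - 22.9) = 0.426471
m_alpha = f_alpha * m_total = 0.426471 * 688 = 293.4 g


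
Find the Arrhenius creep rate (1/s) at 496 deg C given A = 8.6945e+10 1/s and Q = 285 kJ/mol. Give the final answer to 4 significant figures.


rate = A * exp(-Q / (R*T))
T = 496 + 273.15 = 769.15 K
rate = 8.6945e+10 * exp(-285e3 / (8.314 * 769.15))
rate = 3.833e-09 1/s


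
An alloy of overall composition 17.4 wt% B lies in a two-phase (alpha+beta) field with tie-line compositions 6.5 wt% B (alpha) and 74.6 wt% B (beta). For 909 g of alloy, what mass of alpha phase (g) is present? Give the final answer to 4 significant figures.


f_alpha = (C_beta - C0) / (C_beta - C_alpha)
f_alpha = (74.6 - 17.4) / (74.6 - 6.5) = 0.839941
m_alpha = f_alpha * m_total = 0.839941 * 909 = 763.5 g


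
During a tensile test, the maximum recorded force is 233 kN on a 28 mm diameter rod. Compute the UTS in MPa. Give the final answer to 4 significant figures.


A0 = pi*(d/2)^2 = pi*(28/2)^2 = 615.752 mm^2
UTS = F_max / A0 = 233*1000 / 615.752
UTS = 378.4 MPa


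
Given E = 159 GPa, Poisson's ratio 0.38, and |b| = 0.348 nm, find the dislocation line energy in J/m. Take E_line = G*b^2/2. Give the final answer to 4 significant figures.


Step 1: G = E / (2*(1+nu))
G = 159 / (2*(1+0.38)) = 57.6087 GPa = 5.76087e+10 Pa
Step 2: E_line = G*b^2/2
b = 0.348 nm = 3.48e-10 m
E_line = 0.5 * 5.76087e+10 * (3.48e-10)^2 = 3.488e-09 J/m


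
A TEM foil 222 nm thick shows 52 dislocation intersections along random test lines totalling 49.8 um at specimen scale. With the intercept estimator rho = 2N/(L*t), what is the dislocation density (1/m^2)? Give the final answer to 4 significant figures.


rho = 2N / (L * t)
L = 49.8 um = 4.98e-05 m, t = 222 nm = 2.22e-07 m
rho = 2 * 52 / (4.98e-05 * 2.22e-07)
rho = 9.407e+12 1/m^2


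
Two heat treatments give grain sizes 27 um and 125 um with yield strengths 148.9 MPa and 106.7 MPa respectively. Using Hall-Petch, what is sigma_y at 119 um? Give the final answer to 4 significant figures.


sigma_y = sigma0 + k / sqrt(d)
1/sqrt(d1) = 1/sqrt(2.7e-05) = 192.45;  1/sqrt(d2) = 89.4427
k = (sigma1 - sigma2) / (1/sqrt(d1) - 1/sqrt(d2)) = (148.9 - 106.7) / (192.45 - 89.4427) = 0.409679 MPa*m^0.5
sigma0 = sigma1 - k/sqrt(d1) = 148.9 - 0.409679*192.45 = 70.0572 MPa
sigma_y(d3) = 70.0572 + 0.409679 / sqrt(1.19e-04) = 107.6 MPa


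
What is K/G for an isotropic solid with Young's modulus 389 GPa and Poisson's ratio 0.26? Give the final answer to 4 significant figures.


G = E / (2*(1+nu))
G = 389 / (2*(1+0.26)) = 154.365 GPa
K = E / (3*(1-2*nu))
K = 389 / (3*(1-2*0.26)) = 270.139 GPa
K/G = 270.139 / 154.365 = 1.75


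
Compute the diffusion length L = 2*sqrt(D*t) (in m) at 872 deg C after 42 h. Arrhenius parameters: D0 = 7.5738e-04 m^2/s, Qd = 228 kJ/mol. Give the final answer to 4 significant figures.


Step 1: D = D0 * exp(-Qd/(R*T))
T = 1145.15 K
D = 7.5738e-04 * exp(-228e3 / (8.314 * 1145.15)) = 3.01295e-14 m^2/s
Step 2: L = 2*sqrt(D*t)
t = 42 h = 151200 s
L = 2*sqrt(3.01295e-14 * 151200) = 1.35e-04 m


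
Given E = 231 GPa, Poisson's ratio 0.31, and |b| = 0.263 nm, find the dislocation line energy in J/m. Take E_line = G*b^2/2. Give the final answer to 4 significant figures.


Step 1: G = E / (2*(1+nu))
G = 231 / (2*(1+0.31)) = 88.1679 GPa = 8.81679e+10 Pa
Step 2: E_line = G*b^2/2
b = 0.263 nm = 2.63e-10 m
E_line = 0.5 * 8.81679e+10 * (2.63e-10)^2 = 3.049e-09 J/m


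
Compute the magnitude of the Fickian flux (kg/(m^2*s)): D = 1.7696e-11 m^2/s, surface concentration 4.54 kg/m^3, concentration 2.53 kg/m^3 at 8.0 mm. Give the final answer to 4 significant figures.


J = -D * (dC/dx) = D * (C1 - C2) / dx
J = 1.7696e-11 * (4.54 - 2.53) / 8e-03
J = 4.446e-09 kg/(m^2*s)


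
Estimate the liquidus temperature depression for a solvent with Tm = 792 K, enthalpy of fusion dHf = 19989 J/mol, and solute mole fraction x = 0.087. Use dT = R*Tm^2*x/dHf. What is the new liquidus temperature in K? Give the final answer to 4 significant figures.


dT = R*Tm^2*x / dHf
dT = 8.314 * 792^2 * 0.087 / 19989
dT = 22.6981 K
T_new = 792 - 22.6981 = 769.3 K


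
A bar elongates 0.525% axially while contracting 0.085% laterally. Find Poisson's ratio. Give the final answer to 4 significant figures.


nu = -epsilon_lat / epsilon_axial
Lateral strain is contraction (negative), so using magnitudes:
nu = 0.085 / 0.525
nu = 0.1619


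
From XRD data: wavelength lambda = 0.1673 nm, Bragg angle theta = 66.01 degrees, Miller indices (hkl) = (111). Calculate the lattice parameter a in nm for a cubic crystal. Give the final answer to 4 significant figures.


d = lambda / (2*sin(theta))
d = 0.1673 / (2*sin(66.01 deg))
d = 0.0915592 nm
a = d * sqrt(h^2+k^2+l^2) = 0.0915592 * sqrt(3)
a = 0.1586 nm


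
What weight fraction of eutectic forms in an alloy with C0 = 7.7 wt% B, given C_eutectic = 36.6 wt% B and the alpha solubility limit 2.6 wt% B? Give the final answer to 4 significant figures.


f_primary = (C_e - C0) / (C_e - C_alpha_max)
f_primary = (36.6 - 7.7) / (36.6 - 2.6)
f_primary = 0.85
f_eutectic = 1 - 0.85 = 0.15


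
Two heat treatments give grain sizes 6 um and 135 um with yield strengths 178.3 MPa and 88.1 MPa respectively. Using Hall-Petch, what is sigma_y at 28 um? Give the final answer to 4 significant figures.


sigma_y = sigma0 + k / sqrt(d)
1/sqrt(d1) = 1/sqrt(6e-06) = 408.248;  1/sqrt(d2) = 86.0663
k = (sigma1 - sigma2) / (1/sqrt(d1) - 1/sqrt(d2)) = (178.3 - 88.1) / (408.248 - 86.0663) = 0.279966 MPa*m^0.5
sigma0 = sigma1 - k/sqrt(d1) = 178.3 - 0.279966*408.248 = 64.0044 MPa
sigma_y(d3) = 64.0044 + 0.279966 / sqrt(2.8e-05) = 116.9 MPa


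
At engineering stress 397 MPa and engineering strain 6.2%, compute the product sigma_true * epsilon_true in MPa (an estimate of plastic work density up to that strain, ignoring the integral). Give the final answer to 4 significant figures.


sigma_true = sigma_eng * (1 + epsilon_eng)
sigma_true = 397 * (1 + 0.062) = 421.614 MPa
epsilon_true = ln(1 + epsilon_eng)
epsilon_true = ln(1 + 0.062) = 0.0601539
sigma_true * epsilon_true = 421.614 * 0.0601539 = 25.36 MPa


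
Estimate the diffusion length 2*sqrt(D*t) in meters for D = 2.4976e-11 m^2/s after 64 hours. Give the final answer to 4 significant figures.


t = 64 hr = 230400 s
Diffusion length = 2*sqrt(D*t)
= 2*sqrt(2.4976e-11 * 230400)
= 4.798e-03 m


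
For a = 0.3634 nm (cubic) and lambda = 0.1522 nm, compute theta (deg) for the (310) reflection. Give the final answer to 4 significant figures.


d = a / sqrt(h^2+k^2+l^2)
d = 0.3634 / sqrt(10) = 0.114917 nm
lambda = 2*d*sin(theta)  =>  sin(theta) = lambda / (2*d)
sin(theta) = 0.1522 / (2 * 0.114917) = 0.662216
theta = 41.47 deg


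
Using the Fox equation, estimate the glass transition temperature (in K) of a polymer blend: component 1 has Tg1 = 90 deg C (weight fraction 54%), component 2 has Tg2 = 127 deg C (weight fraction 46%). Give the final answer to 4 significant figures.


1/Tg = w1/Tg1 + w2/Tg2 (in Kelvin)
Tg1 = 363.15 K, Tg2 = 400.15 K
1/Tg = 0.54/363.15 + 0.46/400.15
Tg = 379.3 K


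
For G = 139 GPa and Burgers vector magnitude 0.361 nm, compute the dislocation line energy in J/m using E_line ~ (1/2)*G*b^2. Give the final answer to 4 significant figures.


E = G*b^2/2
b = 0.361 nm = 3.61e-10 m
G = 139 GPa = 1.39e+11 Pa
E = 0.5 * 1.39e+11 * (3.61e-10)^2
E = 9.057e-09 J/m


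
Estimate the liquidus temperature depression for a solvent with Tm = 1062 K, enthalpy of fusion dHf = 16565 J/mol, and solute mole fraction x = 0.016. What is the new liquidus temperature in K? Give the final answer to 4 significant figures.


dT = R*Tm^2*x / dHf
dT = 8.314 * 1062^2 * 0.016 / 16565
dT = 9.05707 K
T_new = 1062 - 9.05707 = 1053 K


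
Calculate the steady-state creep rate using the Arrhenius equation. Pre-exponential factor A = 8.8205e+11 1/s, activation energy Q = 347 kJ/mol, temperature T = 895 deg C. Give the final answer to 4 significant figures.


rate = A * exp(-Q / (R*T))
T = 895 + 273.15 = 1168.15 K
rate = 8.8205e+11 * exp(-347e3 / (8.314 * 1168.15))
rate = 2.683e-04 1/s


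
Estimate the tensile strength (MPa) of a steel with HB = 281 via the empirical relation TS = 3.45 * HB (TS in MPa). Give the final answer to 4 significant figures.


TS (MPa) = 3.45 * HB
TS = 3.45 * 281
TS = 969.5 MPa


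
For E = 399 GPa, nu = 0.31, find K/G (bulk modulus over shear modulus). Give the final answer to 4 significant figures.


G = E / (2*(1+nu))
G = 399 / (2*(1+0.31)) = 152.29 GPa
K = E / (3*(1-2*nu))
K = 399 / (3*(1-2*0.31)) = 350 GPa
K/G = 350 / 152.29 = 2.298


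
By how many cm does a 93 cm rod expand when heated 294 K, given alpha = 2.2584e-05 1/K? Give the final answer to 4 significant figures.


dL = L0 * alpha * dT
dL = 93 * 2.2584e-05 * 294
dL = 0.6175 cm


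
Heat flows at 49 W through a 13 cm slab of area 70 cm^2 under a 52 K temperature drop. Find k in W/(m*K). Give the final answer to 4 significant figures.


k = Q*L / (A*dT)
L = 0.13 m, A = 7e-03 m^2
k = 49 * 0.13 / (7e-03 * 52)
k = 17.5 W/(m*K)


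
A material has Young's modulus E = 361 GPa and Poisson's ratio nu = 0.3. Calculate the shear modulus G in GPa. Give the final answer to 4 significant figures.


G = E / (2*(1+nu))
G = 361 / (2*(1+0.3))
G = 138.8 GPa


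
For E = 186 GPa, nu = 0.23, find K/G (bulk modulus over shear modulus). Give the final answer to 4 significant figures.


G = E / (2*(1+nu))
G = 186 / (2*(1+0.23)) = 75.6098 GPa
K = E / (3*(1-2*nu))
K = 186 / (3*(1-2*0.23)) = 114.815 GPa
K/G = 114.815 / 75.6098 = 1.519


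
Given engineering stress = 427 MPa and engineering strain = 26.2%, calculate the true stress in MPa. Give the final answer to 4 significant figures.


sigma_true = sigma_eng * (1 + epsilon_eng)
sigma_true = 427 * (1 + 0.262)
sigma_true = 538.9 MPa


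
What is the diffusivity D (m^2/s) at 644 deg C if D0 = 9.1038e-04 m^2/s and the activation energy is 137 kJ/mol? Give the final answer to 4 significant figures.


D = D0 * exp(-Qd / (R*T))
T = 917.15 K
D = 9.1038e-04 * exp(-137e3 / (8.314 * 917.15))
D = 1.433e-11 m^2/s


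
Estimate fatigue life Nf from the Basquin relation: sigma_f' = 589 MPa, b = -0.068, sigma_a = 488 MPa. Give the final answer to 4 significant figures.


sigma_a = sigma_f' * (2*Nf)^b
2*Nf = (sigma_a / sigma_f')^(1/b)
2*Nf = (488 / 589)^(1/-0.068)
2*Nf = 15.9003
Nf = 7.95 cycles


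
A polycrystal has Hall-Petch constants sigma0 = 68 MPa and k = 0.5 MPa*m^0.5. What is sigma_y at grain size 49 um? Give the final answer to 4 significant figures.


sigma_y = sigma0 + k / sqrt(d)
d = 49 um = 4.9e-05 m
sigma_y = 68 + 0.5 / sqrt(4.9e-05)
sigma_y = 139.4 MPa


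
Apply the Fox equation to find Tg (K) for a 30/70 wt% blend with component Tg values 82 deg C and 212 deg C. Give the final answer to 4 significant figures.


1/Tg = w1/Tg1 + w2/Tg2 (in Kelvin)
Tg1 = 355.15 K, Tg2 = 485.15 K
1/Tg = 0.3/355.15 + 0.7/485.15
Tg = 437.1 K


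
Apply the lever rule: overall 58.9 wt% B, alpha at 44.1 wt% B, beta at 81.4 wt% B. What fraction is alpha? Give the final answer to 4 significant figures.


f_alpha = (C_beta - C0) / (C_beta - C_alpha)
f_alpha = (81.4 - 58.9) / (81.4 - 44.1)
f_alpha = 0.6032


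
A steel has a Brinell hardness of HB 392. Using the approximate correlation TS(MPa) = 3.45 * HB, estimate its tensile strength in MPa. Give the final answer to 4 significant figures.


TS (MPa) = 3.45 * HB
TS = 3.45 * 392
TS = 1352 MPa


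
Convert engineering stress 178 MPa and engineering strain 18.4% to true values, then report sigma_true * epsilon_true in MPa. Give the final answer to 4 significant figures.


sigma_true = sigma_eng * (1 + epsilon_eng)
sigma_true = 178 * (1 + 0.184) = 210.752 MPa
epsilon_true = ln(1 + epsilon_eng)
epsilon_true = ln(1 + 0.184) = 0.168899
sigma_true * epsilon_true = 210.752 * 0.168899 = 35.6 MPa


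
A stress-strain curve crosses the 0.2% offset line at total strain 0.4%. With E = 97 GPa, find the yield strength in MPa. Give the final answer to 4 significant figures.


Offset strain = 0.002
Elastic strain at yield = total_strain - offset = 4e-03 - 0.002 = 2e-03
sigma_y = E * elastic_strain = 97000 * 2e-03
sigma_y = 194 MPa


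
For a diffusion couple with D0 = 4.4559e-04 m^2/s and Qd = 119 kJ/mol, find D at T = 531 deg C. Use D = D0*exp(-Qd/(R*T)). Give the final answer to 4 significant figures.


D = D0 * exp(-Qd / (R*T))
T = 804.15 K
D = 4.4559e-04 * exp(-119e3 / (8.314 * 804.15))
D = 8.296e-12 m^2/s


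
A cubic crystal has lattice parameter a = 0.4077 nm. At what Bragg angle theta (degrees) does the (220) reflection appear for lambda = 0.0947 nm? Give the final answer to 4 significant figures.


d = a / sqrt(h^2+k^2+l^2)
d = 0.4077 / sqrt(8) = 0.144144 nm
lambda = 2*d*sin(theta)  =>  sin(theta) = lambda / (2*d)
sin(theta) = 0.0947 / (2 * 0.144144) = 0.328492
theta = 19.18 deg


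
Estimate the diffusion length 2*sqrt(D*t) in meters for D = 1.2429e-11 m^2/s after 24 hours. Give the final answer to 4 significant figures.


t = 24 hr = 86400 s
Diffusion length = 2*sqrt(D*t)
= 2*sqrt(1.2429e-11 * 86400)
= 2.073e-03 m


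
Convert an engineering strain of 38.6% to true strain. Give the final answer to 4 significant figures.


epsilon_true = ln(1 + epsilon_eng)
epsilon_true = ln(1 + 0.386)
epsilon_true = 0.3264


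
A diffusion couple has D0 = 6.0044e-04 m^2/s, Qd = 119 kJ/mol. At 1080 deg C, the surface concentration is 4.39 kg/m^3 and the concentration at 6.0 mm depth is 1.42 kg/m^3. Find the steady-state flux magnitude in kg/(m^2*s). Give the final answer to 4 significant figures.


Step 1: D = D0 * exp(-Qd/(R*T))
T = 1080 + 273.15 = 1353.15 K
D = 6.0044e-04 * exp(-119e3 / (8.314 * 1353.15)) = 1.5298e-08 m^2/s
Step 2: J = D * (C1 - C2) / dx
J = 1.5298e-08 * (4.39 - 1.42) / 6e-03
J = 7.573e-06 kg/(m^2*s)


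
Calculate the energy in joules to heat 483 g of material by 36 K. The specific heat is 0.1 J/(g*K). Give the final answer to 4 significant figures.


Q = m * cp * dT
Q = 483 * 0.1 * 36
Q = 1739 J


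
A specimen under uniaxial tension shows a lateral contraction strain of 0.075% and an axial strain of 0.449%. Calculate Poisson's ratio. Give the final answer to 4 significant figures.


nu = -epsilon_lat / epsilon_axial
Lateral strain is contraction (negative), so using magnitudes:
nu = 0.075 / 0.449
nu = 0.167


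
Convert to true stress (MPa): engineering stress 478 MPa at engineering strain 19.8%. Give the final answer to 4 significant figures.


sigma_true = sigma_eng * (1 + epsilon_eng)
sigma_true = 478 * (1 + 0.198)
sigma_true = 572.6 MPa


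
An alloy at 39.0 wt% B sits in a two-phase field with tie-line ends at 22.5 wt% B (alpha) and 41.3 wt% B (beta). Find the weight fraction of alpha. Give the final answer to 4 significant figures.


f_alpha = (C_beta - C0) / (C_beta - C_alpha)
f_alpha = (41.3 - 39.0) / (41.3 - 22.5)
f_alpha = 0.1223


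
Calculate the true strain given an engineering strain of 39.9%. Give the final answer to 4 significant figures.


epsilon_true = ln(1 + epsilon_eng)
epsilon_true = ln(1 + 0.399)
epsilon_true = 0.3358


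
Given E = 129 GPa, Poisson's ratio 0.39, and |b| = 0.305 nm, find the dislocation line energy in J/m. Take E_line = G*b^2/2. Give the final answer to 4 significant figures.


Step 1: G = E / (2*(1+nu))
G = 129 / (2*(1+0.39)) = 46.4029 GPa = 4.64029e+10 Pa
Step 2: E_line = G*b^2/2
b = 0.305 nm = 3.05e-10 m
E_line = 0.5 * 4.64029e+10 * (3.05e-10)^2 = 2.158e-09 J/m


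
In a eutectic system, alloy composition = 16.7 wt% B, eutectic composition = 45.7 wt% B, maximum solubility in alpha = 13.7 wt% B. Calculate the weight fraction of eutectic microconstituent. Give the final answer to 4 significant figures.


f_primary = (C_e - C0) / (C_e - C_alpha_max)
f_primary = (45.7 - 16.7) / (45.7 - 13.7)
f_primary = 0.90625
f_eutectic = 1 - 0.90625 = 0.09375


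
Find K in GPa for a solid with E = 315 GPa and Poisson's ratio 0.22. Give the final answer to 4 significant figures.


K = E / (3*(1-2*nu))
K = 315 / (3*(1-2*0.22))
K = 187.5 GPa


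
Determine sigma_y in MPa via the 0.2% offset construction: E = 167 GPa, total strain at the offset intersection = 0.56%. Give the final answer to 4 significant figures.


Offset strain = 0.002
Elastic strain at yield = total_strain - offset = 5.6e-03 - 0.002 = 3.6e-03
sigma_y = E * elastic_strain = 167000 * 3.6e-03
sigma_y = 601.2 MPa


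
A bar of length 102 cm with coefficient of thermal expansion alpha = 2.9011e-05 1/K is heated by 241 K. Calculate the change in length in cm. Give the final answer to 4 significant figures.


dL = L0 * alpha * dT
dL = 102 * 2.9011e-05 * 241
dL = 0.7131 cm


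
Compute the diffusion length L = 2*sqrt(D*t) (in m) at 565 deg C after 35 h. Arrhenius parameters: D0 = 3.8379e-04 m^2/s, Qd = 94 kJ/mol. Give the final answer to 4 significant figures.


Step 1: D = D0 * exp(-Qd/(R*T))
T = 838.15 K
D = 3.8379e-04 * exp(-94e3 / (8.314 * 838.15)) = 5.3171e-10 m^2/s
Step 2: L = 2*sqrt(D*t)
t = 35 h = 126000 s
L = 2*sqrt(5.3171e-10 * 126000) = 0.01637 m


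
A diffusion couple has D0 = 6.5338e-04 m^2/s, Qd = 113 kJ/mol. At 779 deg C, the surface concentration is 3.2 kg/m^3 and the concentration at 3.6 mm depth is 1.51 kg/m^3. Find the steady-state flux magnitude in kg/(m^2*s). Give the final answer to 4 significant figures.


Step 1: D = D0 * exp(-Qd/(R*T))
T = 779 + 273.15 = 1052.15 K
D = 6.5338e-04 * exp(-113e3 / (8.314 * 1052.15)) = 1.60328e-09 m^2/s
Step 2: J = D * (C1 - C2) / dx
J = 1.60328e-09 * (3.2 - 1.51) / 3.6e-03
J = 7.526e-07 kg/(m^2*s)


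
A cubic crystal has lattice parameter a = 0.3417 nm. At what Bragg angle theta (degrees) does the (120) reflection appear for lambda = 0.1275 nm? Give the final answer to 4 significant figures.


d = a / sqrt(h^2+k^2+l^2)
d = 0.3417 / sqrt(5) = 0.152813 nm
lambda = 2*d*sin(theta)  =>  sin(theta) = lambda / (2*d)
sin(theta) = 0.1275 / (2 * 0.152813) = 0.417177
theta = 24.66 deg
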